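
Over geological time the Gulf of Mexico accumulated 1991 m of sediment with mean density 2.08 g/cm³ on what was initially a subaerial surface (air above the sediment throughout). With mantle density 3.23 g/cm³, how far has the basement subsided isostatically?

Subaerial load: s = t ρ_sed / ρ_m = 1991 m × 2.08/3.23 = 1280 m.

1280 m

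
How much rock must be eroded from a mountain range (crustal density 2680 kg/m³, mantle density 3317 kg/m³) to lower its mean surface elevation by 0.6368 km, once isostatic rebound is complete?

Net drop Δ = e − u = e − e ρ_c/ρ_m = e (ρ_m − ρ_c)/ρ_m.
e = Δ ρ_m/(ρ_m − ρ_c) = 0.6368 km × 3317/637 = 3.32 km.

3.32 km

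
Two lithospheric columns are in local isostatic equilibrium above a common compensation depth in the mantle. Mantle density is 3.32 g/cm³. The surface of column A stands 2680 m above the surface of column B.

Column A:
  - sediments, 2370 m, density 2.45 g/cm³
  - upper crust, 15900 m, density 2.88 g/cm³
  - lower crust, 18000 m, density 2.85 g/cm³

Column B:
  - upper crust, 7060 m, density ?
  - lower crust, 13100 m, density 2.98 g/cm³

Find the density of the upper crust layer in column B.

Take the compensation level at the base of the deeper column (depth z_c below the surface of column A) and equate Σ ρ_i t_i down to z_c; mantle fills any gap and the z_c terms cancel.
Column A: 2370×2.45 + 15900×2.88 + 18000×2.85 + (z_c − 36270)×3.32
Column B: 2680×0 + 7060×ρ + 13100×2.98 + (z_c − 2680 − 20160)×3.32
The z_c×3.32 term appears on both sides and cancels. Collect the known terms of each column as K = Σ(ρt)_known − 3.32 × (depth of known layers): K_A = 102898.5 − 3.32×36270 = −17517.9; K_B = 39038 − 3.32×(2680 + 20160) = −36790.8.
Balance: K_A = K_B + 7060×ρ, so ρ = (K_A − K_B)/7060 = 19272.9/7060 = 2.73 g/cm³.

2.73 g/cm³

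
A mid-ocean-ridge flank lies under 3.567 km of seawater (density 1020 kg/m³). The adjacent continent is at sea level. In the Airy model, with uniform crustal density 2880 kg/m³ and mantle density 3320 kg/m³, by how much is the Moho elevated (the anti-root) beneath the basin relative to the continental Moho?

15.1 km

Equating mass per unit area of the two columns: replacing crust with seawater at the top is compensated by replacing crust with mantle at the base: d (ρ_c − ρ_w) = a (ρ_m − ρ_c).
a = d (ρ_c − ρ_w)/(ρ_m − ρ_c) = 3.567 km × 1860/440 = 15.1 km.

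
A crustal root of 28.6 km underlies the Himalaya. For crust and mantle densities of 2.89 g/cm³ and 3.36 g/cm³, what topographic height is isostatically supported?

Isostatic balance requires: ρ_c h = (ρ_m − ρ_c) r.
h = r (ρ_m − ρ_c) / ρ_c = 28.6 km × (3.36 − 2.89) / 2.89 = 4.65 km.

4.65 km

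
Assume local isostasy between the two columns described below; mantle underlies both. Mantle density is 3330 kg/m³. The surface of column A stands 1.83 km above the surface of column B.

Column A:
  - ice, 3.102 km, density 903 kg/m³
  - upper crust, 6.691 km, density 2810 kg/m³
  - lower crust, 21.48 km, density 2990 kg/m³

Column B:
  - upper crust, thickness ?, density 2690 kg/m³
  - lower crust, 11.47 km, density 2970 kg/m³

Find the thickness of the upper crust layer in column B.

12.6 km

Take the compensation level at the base of the deeper column (depth z_c below the surface of column A) and equate Σ ρ_i t_i down to z_c; mantle fills any gap and the z_c terms cancel.
Column A: 3.102×903 + 6.691×2810 + 21.48×2990 + (z_c − 31.273)×3330
Column B: 1.83×0 + x×2690 + 11.47×2970 + (z_c − 1.83 − 11.47 − x)×3330
The z_c×3330 term appears on both sides and cancels. Collect the known terms of each column as K = Σ(ρt)_known − 3330 × (depth of known layers): K_A = 85828.016 − 3330×31.273 = −18311.074; K_B = 34065.9 − 3330×(1.83 + 11.47) = −10223.1.
Balance: K_A = K_B − x×(3330 − 2690), so x = (K_B − K_A)/(3330 − 2690) = 8087.97/640 = 12.6 km.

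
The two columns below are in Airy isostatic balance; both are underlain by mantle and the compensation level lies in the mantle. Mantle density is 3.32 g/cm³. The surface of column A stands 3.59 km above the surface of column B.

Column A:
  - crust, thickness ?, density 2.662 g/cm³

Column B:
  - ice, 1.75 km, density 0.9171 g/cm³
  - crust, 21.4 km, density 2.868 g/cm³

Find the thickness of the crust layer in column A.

39.2 km

Take the compensation level at the base of the deeper column (depth z_c below the surface of column A) and equate Σ ρ_i t_i down to z_c; mantle fills any gap and the z_c terms cancel.
Column A: x×2.662 + (z_c − 0 − x)×3.32
Column B: 3.59×0 + 1.75×0.9171 + 21.4×2.868 + (z_c − 3.59 − 23.15)×3.32
The z_c×3.32 term appears on both sides and cancels. Collect the known terms of each column as K = Σ(ρt)_known − 3.32 × (depth of known layers): K_A = 0 − 3.32×0 = 0; K_B = 62.980125 − 3.32×(3.59 + 23.15) = −25.796675.
Balance: K_A − x×(3.32 − 2.662) = K_B, so x = (K_A − K_B)/(3.32 − 2.662) = 25.7967/0.658 = 39.2 km.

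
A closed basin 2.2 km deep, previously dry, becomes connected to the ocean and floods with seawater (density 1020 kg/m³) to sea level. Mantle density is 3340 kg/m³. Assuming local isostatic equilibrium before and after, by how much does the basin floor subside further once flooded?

After flooding the water column is d + s deep. Its weight must equal the weight of mantle displaced by the extra subsidence s: (d + s) ρ_w = s ρ_m.
s = d ρ_w / (ρ_m − ρ_w) = 2.2 km × 1020/(3340 − 1020) = 0.967 km.

0.967 km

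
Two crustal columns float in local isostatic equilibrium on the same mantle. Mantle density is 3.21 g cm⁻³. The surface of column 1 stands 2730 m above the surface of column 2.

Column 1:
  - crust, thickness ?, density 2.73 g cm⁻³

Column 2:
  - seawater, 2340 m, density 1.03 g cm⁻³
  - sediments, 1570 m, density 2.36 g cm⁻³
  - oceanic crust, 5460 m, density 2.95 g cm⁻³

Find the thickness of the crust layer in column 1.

34600 m

Take the compensation level at the base of the deeper column (depth z_c below the surface of column 1) and equate Σ ρ_i t_i down to z_c; mantle fills any gap and the z_c terms cancel.
Column 1: x×2.73 + (z_c − 0 − x)×3.21
Column 2: 2730×0 + 2340×1.03 + 1570×2.36 + 5460×2.95 + (z_c − 2730 − 9370)×3.21
The z_c×3.21 term appears on both sides and cancels. Collect the known terms of each column as K = Σ(ρt)_known − 3.21 × (depth of known layers): K_1 = 0 − 3.21×0 = 0; K_2 = 22222.4 − 3.21×(2730 + 9370) = −16618.6.
Balance: K_1 − x×(3.21 − 2.73) = K_2, so x = (K_1 − K_2)/(3.21 − 2.73) = 16618.6/0.48 = 34600 m.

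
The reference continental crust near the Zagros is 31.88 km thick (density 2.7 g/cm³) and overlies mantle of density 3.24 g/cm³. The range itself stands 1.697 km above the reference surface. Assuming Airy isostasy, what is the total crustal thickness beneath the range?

Root depth r = h ρ_c / (ρ_m − ρ_c) = 1.697 km × 2.7 / 0.54 = 8.485 km.
Total thickness = T + h + r = 31.88 km + 1.697 km + 8.485 km = 42.1 km.

42.1 km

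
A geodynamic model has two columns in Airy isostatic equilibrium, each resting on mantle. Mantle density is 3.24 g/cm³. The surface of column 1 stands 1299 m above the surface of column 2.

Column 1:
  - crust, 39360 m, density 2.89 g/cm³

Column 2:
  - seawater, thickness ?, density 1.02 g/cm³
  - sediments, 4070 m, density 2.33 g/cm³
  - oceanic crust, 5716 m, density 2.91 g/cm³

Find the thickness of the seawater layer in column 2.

1790 m

Take the compensation level at the base of the deeper column (depth z_c below the surface of column 1) and equate Σ ρ_i t_i down to z_c; mantle fills any gap and the z_c terms cancel.
Column 1: 39360×2.89 + (z_c − 39360)×3.24
Column 2: 1299×0 + x×1.02 + 4070×2.33 + 5716×2.91 + (z_c − 1299 − 9786 − x)×3.24
The z_c×3.24 term appears on both sides and cancels. Collect the known terms of each column as K = Σ(ρt)_known − 3.24 × (depth of known layers): K_1 = 113750.4 − 3.24×39360 = −13776; K_2 = 26116.66 − 3.24×(1299 + 9786) = −9798.74.
Balance: K_1 = K_2 − x×(3.24 − 1.02), so x = (K_2 − K_1)/(3.24 − 1.02) = 3977.26/2.22 = 1790 m.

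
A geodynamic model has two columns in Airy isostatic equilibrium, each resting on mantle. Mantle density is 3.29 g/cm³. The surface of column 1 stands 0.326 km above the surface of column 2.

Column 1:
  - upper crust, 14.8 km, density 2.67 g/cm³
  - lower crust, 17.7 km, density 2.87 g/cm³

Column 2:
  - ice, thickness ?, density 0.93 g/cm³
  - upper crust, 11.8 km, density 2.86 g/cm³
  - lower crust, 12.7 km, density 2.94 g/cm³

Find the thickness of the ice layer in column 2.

Take the compensation level at the base of the deeper column (depth z_c below the surface of column 1) and equate Σ ρ_i t_i down to z_c; mantle fills any gap and the z_c terms cancel.
Column 1: 14.8×2.67 + 17.7×2.87 + (z_c − 32.5)×3.29
Column 2: 0.326×0 + x×0.93 + 11.8×2.86 + 12.7×2.94 + (z_c − 0.326 − 24.5 − x)×3.29
The z_c×3.29 term appears on both sides and cancels. Collect the known terms of each column as K = Σ(ρt)_known − 3.29 × (depth of known layers): K_1 = 90.315 − 3.29×32.5 = −16.61; K_2 = 71.086 − 3.29×(0.326 + 24.5) = −10.59154.
Balance: K_1 = K_2 − x×(3.29 − 0.93), so x = (K_2 − K_1)/(3.29 − 0.93) = 6.01846/2.36 = 2.55 km.

2.55 km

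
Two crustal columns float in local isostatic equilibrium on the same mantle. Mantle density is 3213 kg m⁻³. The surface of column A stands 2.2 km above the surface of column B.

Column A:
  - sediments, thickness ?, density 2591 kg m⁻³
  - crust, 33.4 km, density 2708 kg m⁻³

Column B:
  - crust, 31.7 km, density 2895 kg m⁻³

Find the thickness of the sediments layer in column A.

Take the compensation level at the base of the deeper column (depth z_c below the surface of column A) and equate Σ ρ_i t_i down to z_c; mantle fills any gap and the z_c terms cancel.
Column A: x×2591 + 33.4×2708 + (z_c − 33.4 − x)×3213
Column B: 2.2×0 + 31.7×2895 + (z_c − 2.2 − 31.7)×3213
The z_c×3213 term appears on both sides and cancels. Collect the known terms of each column as K = Σ(ρt)_known − 3213 × (depth of known layers): K_A = 90447.2 − 3213×33.4 = −16867; K_B = 91771.5 − 3213×(2.2 + 31.7) = −17149.2.
Balance: K_A − x×(3213 − 2591) = K_B, so x = (K_A − K_B)/(3213 − 2591) = 282.2/622 = 0.454 km.

0.454 km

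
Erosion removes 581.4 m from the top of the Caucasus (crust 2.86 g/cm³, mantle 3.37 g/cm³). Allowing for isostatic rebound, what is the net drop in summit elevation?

88 m

Rebound u = e ρ_c/ρ_m = 581.4 m × 2.86/3.37 = 493.4 m.
Net surface drop = e − u = 581.4 m − 493.4 m = e (ρ_m − ρ_c)/ρ_m = 88 m.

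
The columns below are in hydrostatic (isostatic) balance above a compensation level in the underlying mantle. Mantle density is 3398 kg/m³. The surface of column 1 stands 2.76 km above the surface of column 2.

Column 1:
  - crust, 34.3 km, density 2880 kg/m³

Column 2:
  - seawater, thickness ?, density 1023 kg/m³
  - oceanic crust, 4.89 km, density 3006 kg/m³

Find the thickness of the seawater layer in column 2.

2.73 km

Take the compensation level at the base of the deeper column (depth z_c below the surface of column 1) and equate Σ ρ_i t_i down to z_c; mantle fills any gap and the z_c terms cancel.
Column 1: 34.3×2880 + (z_c − 34.3)×3398
Column 2: 2.76×0 + x×1023 + 4.89×3006 + (z_c − 2.76 − 4.89 − x)×3398
The z_c×3398 term appears on both sides and cancels. Collect the known terms of each column as K = Σ(ρt)_known − 3398 × (depth of known layers): K_1 = 98784 − 3398×34.3 = −17767.4; K_2 = 14699.34 − 3398×(2.76 + 4.89) = −11295.36.
Balance: K_1 = K_2 − x×(3398 − 1023), so x = (K_2 − K_1)/(3398 − 1023) = 6472.04/2375 = 2.73 km.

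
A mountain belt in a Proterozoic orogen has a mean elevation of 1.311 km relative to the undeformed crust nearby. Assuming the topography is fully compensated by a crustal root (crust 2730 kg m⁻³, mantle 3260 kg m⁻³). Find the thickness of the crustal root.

6.75 km

Equating mass per unit area of the two columns: the weight of the topography is balanced by the buoyancy of the root, ρ_c h = (ρ_m − ρ_c) r.
r = h · ρ_c / (ρ_m − ρ_c) = 1.311 km × 2730 / (3260 − 2730) = 6.75 km.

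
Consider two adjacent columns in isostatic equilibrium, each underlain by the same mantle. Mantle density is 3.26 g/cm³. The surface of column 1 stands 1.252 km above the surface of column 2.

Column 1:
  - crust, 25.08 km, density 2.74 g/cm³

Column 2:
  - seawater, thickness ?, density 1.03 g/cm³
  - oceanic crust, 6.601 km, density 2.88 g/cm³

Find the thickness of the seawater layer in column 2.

Take the compensation level at the base of the deeper column (depth z_c below the surface of column 1) and equate Σ ρ_i t_i down to z_c; mantle fills any gap and the z_c terms cancel.
Column 1: 25.08×2.74 + (z_c − 25.08)×3.26
Column 2: 1.252×0 + x×1.03 + 6.601×2.88 + (z_c − 1.252 − 6.601 − x)×3.26
The z_c×3.26 term appears on both sides and cancels. Collect the known terms of each column as K = Σ(ρt)_known − 3.26 × (depth of known layers): K_1 = 68.7192 − 3.26×25.08 = −13.0416; K_2 = 19.01088 − 3.26×(1.252 + 6.601) = −6.5899.
Balance: K_1 = K_2 − x×(3.26 − 1.03), so x = (K_2 − K_1)/(3.26 − 1.03) = 6.4517/2.23 = 2.89 km.

2.89 km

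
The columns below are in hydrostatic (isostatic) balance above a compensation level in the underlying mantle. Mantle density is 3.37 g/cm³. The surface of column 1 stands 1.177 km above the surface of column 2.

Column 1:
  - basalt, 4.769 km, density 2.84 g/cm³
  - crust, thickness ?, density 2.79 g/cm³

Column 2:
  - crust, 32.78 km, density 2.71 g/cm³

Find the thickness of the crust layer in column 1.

Take the compensation level at the base of the deeper column (depth z_c below the surface of column 1) and equate Σ ρ_i t_i down to z_c; mantle fills any gap and the z_c terms cancel.
Column 1: 4.769×2.84 + x×2.79 + (z_c − 4.769 − x)×3.37
Column 2: 1.177×0 + 32.78×2.71 + (z_c − 1.177 − 32.78)×3.37
The z_c×3.37 term appears on both sides and cancels. Collect the known terms of each column as K = Σ(ρt)_known − 3.37 × (depth of known layers): K_1 = 13.54396 − 3.37×4.769 = −2.52757; K_2 = 88.8338 − 3.37×(1.177 + 32.78) = −25.60129.
Balance: K_1 − x×(3.37 − 2.79) = K_2, so x = (K_1 − K_2)/(3.37 − 2.79) = 23.0737/0.58 = 39.8 km.

39.8 km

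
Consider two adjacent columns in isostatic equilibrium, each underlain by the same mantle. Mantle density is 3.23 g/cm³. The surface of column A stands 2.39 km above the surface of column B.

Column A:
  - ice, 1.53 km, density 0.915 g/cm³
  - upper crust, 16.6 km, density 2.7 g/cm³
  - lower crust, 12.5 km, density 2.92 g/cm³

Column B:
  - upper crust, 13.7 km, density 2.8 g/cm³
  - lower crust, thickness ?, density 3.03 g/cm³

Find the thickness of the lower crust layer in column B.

Take the compensation level at the base of the deeper column (depth z_c below the surface of column A) and equate Σ ρ_i t_i down to z_c; mantle fills any gap and the z_c terms cancel.
Column A: 1.53×0.915 + 16.6×2.7 + 12.5×2.92 + (z_c − 30.63)×3.23
Column B: 2.39×0 + 13.7×2.8 + x×3.03 + (z_c − 2.39 − 13.7 − x)×3.23
The z_c×3.23 term appears on both sides and cancels. Collect the known terms of each column as K = Σ(ρt)_known − 3.23 × (depth of known layers): K_A = 82.71995 − 3.23×30.63 = −16.21495; K_B = 38.36 − 3.23×(2.39 + 13.7) = −13.6107.
Balance: K_A = K_B − x×(3.23 − 3.03), so x = (K_B − K_A)/(3.23 − 3.03) = 2.60425/0.2 = 13 km.

13 km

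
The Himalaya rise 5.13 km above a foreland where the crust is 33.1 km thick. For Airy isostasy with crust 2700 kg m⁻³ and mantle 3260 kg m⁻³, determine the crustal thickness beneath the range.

63 km

Root depth r = h ρ_c / (ρ_m − ρ_c) = 5.13 km × 2700 / 560 = 24.73 km.
Total thickness = T + h + r = 33.1 km + 5.13 km + 24.73 km = 63 km.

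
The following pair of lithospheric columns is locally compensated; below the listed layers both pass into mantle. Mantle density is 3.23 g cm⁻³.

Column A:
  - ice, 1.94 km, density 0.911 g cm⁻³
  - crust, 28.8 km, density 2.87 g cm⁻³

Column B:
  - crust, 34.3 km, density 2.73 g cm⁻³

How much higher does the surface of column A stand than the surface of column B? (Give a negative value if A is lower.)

For any compensation level in the mantle, the mantle terms cancel and isostasy reduces to e = (Σt_A − Σt_B) − (Σ(ρt)_A − Σ(ρt)_B) / ρ_m.
Σt_A = 30.74 km; Σt_B = 34.3 km; Σ(ρt)_A = 84.42334; Σ(ρt)_B = 93.639 (in km·g cm⁻³).
e = (30.74 − 34.3) − (84.42334 − 93.639) / 3.23 = −0.707 km.

−0.707 km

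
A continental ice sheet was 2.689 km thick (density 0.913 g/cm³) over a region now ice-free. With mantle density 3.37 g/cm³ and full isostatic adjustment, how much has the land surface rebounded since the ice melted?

Removing the load lets mantle flow back in; uplift u satisfies ρ_ice t = ρ_m u.
u = t ρ_ice/ρ_m = 2.689 km × 0.913/3.37 = 0.729 km.

0.729 km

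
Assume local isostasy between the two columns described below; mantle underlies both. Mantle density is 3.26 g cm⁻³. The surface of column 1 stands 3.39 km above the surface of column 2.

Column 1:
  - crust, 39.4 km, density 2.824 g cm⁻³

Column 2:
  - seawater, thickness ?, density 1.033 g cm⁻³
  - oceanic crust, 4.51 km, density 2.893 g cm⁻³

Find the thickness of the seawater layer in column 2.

Take the compensation level at the base of the deeper column (depth z_c below the surface of column 1) and equate Σ ρ_i t_i down to z_c; mantle fills any gap and the z_c terms cancel.
Column 1: 39.4×2.824 + (z_c − 39.4)×3.26
Column 2: 3.39×0 + x×1.033 + 4.51×2.893 + (z_c − 3.39 − 4.51 − x)×3.26
The z_c×3.26 term appears on both sides and cancels. Collect the known terms of each column as K = Σ(ρt)_known − 3.26 × (depth of known layers): K_1 = 111.2656 − 3.26×39.4 = −17.1784; K_2 = 13.04743 − 3.26×(3.39 + 4.51) = −12.70657.
Balance: K_1 = K_2 − x×(3.26 − 1.033), so x = (K_2 − K_1)/(3.26 − 1.033) = 4.47183/2.227 = 2.01 km.

2.01 km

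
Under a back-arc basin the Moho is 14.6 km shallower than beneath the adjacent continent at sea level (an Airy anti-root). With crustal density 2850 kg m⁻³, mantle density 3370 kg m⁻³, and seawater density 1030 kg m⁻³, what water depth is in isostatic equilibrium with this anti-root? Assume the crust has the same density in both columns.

4.17 km

Replacing a thickness d of crust by seawater at the top must be balanced by replacing crust with mantle at the base: d (ρ_c − ρ_w) = a (ρ_m − ρ_c).
d = a (ρ_m − ρ_c)/(ρ_c − ρ_w) = 14.6 km × 520/1820 = 4.17 km.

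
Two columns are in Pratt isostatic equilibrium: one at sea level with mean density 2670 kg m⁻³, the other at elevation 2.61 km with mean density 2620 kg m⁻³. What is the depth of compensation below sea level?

137 km

ρ_ref D = ρ (D + h) → D (ρ_ref − ρ) = ρ h.
D = ρ h/(ρ_ref − ρ) = 2620 × 2.61 km/(2670 − 2620) = 137 km.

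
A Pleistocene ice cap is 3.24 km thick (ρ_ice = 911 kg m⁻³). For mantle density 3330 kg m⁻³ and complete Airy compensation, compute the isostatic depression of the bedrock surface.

0.886 km

For local isostatic compensation: the ice load ρ_ice t is balanced by mantle displaced below, ρ_m s.
s = t ρ_ice / ρ_m = 3.24 km × 911/3330 = 0.886 km.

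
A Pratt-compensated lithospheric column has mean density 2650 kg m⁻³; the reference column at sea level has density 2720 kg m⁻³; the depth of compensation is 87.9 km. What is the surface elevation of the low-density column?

2.32 km

ρ_ref D = ρ (D + h) → h = D (ρ_ref − ρ)/ρ.
h = 87.9 km × (2720 − 2650)/2650 = 2.32 km.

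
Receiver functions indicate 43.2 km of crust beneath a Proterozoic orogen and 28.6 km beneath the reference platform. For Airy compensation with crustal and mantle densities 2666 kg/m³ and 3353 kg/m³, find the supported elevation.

2.99 km

Excess crust Δ = 43.2 km − 28.6 km = 14.6 km, split between elevation h and root r with h + r = Δ.
Airy balance ρ_c h = (ρ_m − ρ_c) r gives r = h ρ_c/(ρ_m − ρ_c), so h (1 + ρ_c/(ρ_m − ρ_c)) = Δ, i.e. h = Δ (ρ_m − ρ_c)/ρ_m.
h = 14.6 km × 687/3353 = 2.99 km.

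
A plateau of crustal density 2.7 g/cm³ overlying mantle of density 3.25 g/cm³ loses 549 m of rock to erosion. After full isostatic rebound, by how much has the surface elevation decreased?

92.9 m

Rebound u = e ρ_c/ρ_m = 549 m × 2.7/3.25 = 456.1 m.
Net surface drop = e − u = 549 m − 456.1 m = e (ρ_m − ρ_c)/ρ_m = 92.9 m.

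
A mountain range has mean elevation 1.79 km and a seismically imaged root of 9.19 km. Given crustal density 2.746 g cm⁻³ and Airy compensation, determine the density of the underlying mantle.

3.28 g cm⁻³

Airy balance: ρ_c h = (ρ_m − ρ_c) r → ρ_m = ρ_c (1 + h/r).
ρ_m = 2.746 × (1 + 1.79 km/9.19 km) = 3.28 g cm⁻³.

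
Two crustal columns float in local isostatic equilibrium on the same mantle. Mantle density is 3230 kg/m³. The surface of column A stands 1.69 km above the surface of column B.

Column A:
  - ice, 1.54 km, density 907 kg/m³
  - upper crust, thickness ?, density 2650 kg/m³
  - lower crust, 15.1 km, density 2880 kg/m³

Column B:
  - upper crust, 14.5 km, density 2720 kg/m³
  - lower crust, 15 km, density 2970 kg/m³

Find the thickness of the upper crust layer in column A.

13.6 km

Take the compensation level at the base of the deeper column (depth z_c below the surface of column A) and equate Σ ρ_i t_i down to z_c; mantle fills any gap and the z_c terms cancel.
Column A: 1.54×907 + x×2650 + 15.1×2880 + (z_c − 16.64 − x)×3230
Column B: 1.69×0 + 14.5×2720 + 15×2970 + (z_c − 1.69 − 29.5)×3230
The z_c×3230 term appears on both sides and cancels. Collect the known terms of each column as K = Σ(ρt)_known − 3230 × (depth of known layers): K_A = 44884.78 − 3230×16.64 = −8862.42; K_B = 83990 − 3230×(1.69 + 29.5) = −16753.7.
Balance: K_A − x×(3230 − 2650) = K_B, so x = (K_A − K_B)/(3230 − 2650) = 7891.28/580 = 13.6 km.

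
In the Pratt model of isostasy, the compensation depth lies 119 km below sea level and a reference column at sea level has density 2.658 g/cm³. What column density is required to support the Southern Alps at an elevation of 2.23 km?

2.61 g/cm³

Pratt balance: ρ_ref D = ρ (D + h).
ρ = ρ_ref D/(D + h) = 2.658 × 119 km/(119 km + 2.23 km) = 2.61 g/cm³.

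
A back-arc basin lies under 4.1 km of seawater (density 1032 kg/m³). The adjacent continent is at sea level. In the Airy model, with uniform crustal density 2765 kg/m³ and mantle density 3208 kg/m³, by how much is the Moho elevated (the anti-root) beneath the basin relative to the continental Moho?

Balancing pressure at the compensation depth: replacing crust with seawater at the top is compensated by replacing crust with mantle at the base: d (ρ_c − ρ_w) = a (ρ_m − ρ_c).
a = d (ρ_c − ρ_w)/(ρ_m − ρ_c) = 4.1 km × 1733/443 = 16 km.

16 km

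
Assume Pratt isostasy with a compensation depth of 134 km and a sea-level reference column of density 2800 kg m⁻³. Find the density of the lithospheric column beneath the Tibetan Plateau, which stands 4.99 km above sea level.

Pratt balance: ρ_ref D = ρ (D + h).
ρ = ρ_ref D/(D + h) = 2800 × 134 km/(134 km + 4.99 km) = 2700 kg m⁻³.

2700 kg m⁻³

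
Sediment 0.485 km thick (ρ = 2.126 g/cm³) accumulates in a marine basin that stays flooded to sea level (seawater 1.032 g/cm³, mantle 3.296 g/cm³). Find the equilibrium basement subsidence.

0.234 km

Submarine loading: the sediment displaces seawater, and the subsidence is in turn flooded, so s (ρ_m − ρ_w) = t (ρ_sed − ρ_w).
s = 0.485 km × (2.126 − 1.032) / (3.296 − 1.032) = 0.234 km.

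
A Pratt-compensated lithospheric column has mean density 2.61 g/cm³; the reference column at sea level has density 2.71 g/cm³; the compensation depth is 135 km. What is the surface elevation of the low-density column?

5.17 km

ρ_ref D = ρ (D + h) → h = D (ρ_ref − ρ)/ρ.
h = 135 km × (2.71 − 2.61)/2.61 = 5.17 km.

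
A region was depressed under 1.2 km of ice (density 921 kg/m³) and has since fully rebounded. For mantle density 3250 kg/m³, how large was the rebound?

0.34 km

Removing the load lets mantle flow back in; uplift u satisfies ρ_ice t = ρ_m u.
u = t ρ_ice/ρ_m = 1.2 km × 921/3250 = 0.34 km.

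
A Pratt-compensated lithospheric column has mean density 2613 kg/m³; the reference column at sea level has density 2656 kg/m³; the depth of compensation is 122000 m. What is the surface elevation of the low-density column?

ρ_ref D = ρ (D + h) → h = D (ρ_ref − ρ)/ρ.
h = 122000 m × (2656 − 2613)/2613 = 2010 m.

2010 m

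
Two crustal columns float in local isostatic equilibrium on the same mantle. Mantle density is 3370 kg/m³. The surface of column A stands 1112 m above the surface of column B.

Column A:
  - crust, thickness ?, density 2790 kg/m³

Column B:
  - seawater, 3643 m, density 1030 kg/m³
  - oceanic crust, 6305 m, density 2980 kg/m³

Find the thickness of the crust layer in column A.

25400 m

Take the compensation level at the base of the deeper column (depth z_c below the surface of column A) and equate Σ ρ_i t_i down to z_c; mantle fills any gap and the z_c terms cancel.
Column A: x×2790 + (z_c − 0 − x)×3370
Column B: 1112×0 + 3643×1030 + 6305×2980 + (z_c − 1112 − 9948)×3370
The z_c×3370 term appears on both sides and cancels. Collect the known terms of each column as K = Σ(ρt)_known − 3370 × (depth of known layers): K_A = 0 − 3370×0 = 0; K_B = 22541190 − 3370×(1112 + 9948) = −14731010.
Balance: K_A − x×(3370 − 2790) = K_B, so x = (K_A − K_B)/(3370 − 2790) = 14731000/580 = 25400 m.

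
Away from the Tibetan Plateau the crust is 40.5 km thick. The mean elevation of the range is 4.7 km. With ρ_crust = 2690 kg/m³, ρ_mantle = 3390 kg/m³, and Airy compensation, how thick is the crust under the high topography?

Root depth r = h ρ_c / (ρ_m − ρ_c) = 4.7 km × 2690 / 700 = 18.06 km.
Total thickness = T + h + r = 40.5 km + 4.7 km + 18.06 km = 63.3 km.

63.3 km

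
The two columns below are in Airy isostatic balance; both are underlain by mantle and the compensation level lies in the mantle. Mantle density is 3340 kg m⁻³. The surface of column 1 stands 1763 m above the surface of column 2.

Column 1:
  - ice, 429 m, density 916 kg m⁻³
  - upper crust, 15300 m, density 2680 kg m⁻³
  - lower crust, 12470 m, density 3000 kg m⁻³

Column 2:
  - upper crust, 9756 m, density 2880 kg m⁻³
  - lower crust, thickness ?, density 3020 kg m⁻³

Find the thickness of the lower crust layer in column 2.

Take the compensation level at the base of the deeper column (depth z_c below the surface of column 1) and equate Σ ρ_i t_i down to z_c; mantle fills any gap and the z_c terms cancel.
Column 1: 429×916 + 15300×2680 + 12470×3000 + (z_c − 28199)×3340
Column 2: 1763×0 + 9756×2880 + x×3020 + (z_c − 1763 − 9756 − x)×3340
The z_c×3340 term appears on both sides and cancels. Collect the known terms of each column as K = Σ(ρt)_known − 3340 × (depth of known layers): K_1 = 78806964 − 3340×28199 = −15377696; K_2 = 28097280 − 3340×(1763 + 9756) = −10376180.
Balance: K_1 = K_2 − x×(3340 − 3020), so x = (K_2 − K_1)/(3340 − 3020) = 5001520/320 = 15600 m.

15600 m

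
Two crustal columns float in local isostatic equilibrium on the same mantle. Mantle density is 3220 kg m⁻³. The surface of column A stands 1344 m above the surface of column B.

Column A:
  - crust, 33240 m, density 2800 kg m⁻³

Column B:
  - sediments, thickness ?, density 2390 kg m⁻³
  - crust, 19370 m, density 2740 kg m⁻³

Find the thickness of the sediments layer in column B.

404 m

Take the compensation level at the base of the deeper column (depth z_c below the surface of column A) and equate Σ ρ_i t_i down to z_c; mantle fills any gap and the z_c terms cancel.
Column A: 33240×2800 + (z_c − 33240)×3220
Column B: 1344×0 + x×2390 + 19370×2740 + (z_c − 1344 − 19370 − x)×3220
The z_c×3220 term appears on both sides and cancels. Collect the known terms of each column as K = Σ(ρt)_known − 3220 × (depth of known layers): K_A = 93072000 − 3220×33240 = −13960800; K_B = 53073800 − 3220×(1344 + 19370) = −13625280.
Balance: K_A = K_B − x×(3220 − 2390), so x = (K_B − K_A)/(3220 − 2390) = 335520/830 = 404 m.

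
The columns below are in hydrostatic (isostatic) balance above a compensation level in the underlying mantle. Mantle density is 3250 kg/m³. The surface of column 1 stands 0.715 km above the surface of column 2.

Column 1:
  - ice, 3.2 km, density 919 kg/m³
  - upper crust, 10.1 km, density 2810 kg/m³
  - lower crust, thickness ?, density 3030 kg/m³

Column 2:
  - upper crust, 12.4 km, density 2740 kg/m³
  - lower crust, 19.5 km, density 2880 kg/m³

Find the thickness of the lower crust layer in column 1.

18 km

Take the compensation level at the base of the deeper column (depth z_c below the surface of column 1) and equate Σ ρ_i t_i down to z_c; mantle fills any gap and the z_c terms cancel.
Column 1: 3.2×919 + 10.1×2810 + x×3030 + (z_c − 13.3 − x)×3250
Column 2: 0.715×0 + 12.4×2740 + 19.5×2880 + (z_c − 0.715 − 31.9)×3250
The z_c×3250 term appears on both sides and cancels. Collect the known terms of each column as K = Σ(ρt)_known − 3250 × (depth of known layers): K_1 = 31321.8 − 3250×13.3 = −11903.2; K_2 = 90136 − 3250×(0.715 + 31.9) = −15862.75.
Balance: K_1 − x×(3250 − 3030) = K_2, so x = (K_1 − K_2)/(3250 − 3030) = 3959.55/220 = 18 km.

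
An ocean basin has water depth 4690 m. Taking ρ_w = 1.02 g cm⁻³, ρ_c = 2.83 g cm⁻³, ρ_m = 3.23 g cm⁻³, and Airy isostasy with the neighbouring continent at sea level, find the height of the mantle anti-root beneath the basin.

21200 m

Equating mass per unit area of the two columns: replacing crust with seawater at the top is compensated by replacing crust with mantle at the base: d (ρ_c − ρ_w) = a (ρ_m − ρ_c).
a = d (ρ_c − ρ_w)/(ρ_m − ρ_c) = 4690 m × 1.81/0.4 = 21200 m.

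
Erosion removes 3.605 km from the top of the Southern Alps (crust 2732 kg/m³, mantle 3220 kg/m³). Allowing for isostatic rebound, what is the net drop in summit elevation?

Rebound u = e ρ_c/ρ_m = 3.605 km × 2732/3220 = 3.059 km.
Net surface drop = e − u = 3.605 km − 3.059 km = e (ρ_m − ρ_c)/ρ_m = 0.546 km.

0.546 km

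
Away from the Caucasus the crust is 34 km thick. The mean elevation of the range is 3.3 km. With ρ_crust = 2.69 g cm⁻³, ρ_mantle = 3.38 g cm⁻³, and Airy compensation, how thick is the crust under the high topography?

Root depth r = h ρ_c / (ρ_m − ρ_c) = 3.3 km × 2.69 / 0.69 = 12.87 km.
Total thickness = T + h + r = 34 km + 3.3 km + 12.87 km = 50.2 km.

50.2 km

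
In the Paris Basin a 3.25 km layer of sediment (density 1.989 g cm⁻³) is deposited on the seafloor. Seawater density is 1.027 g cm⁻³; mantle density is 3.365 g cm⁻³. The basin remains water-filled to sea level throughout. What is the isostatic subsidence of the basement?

1.34 km

Submarine loading: the sediment displaces seawater, and the subsidence is in turn flooded, so s (ρ_m − ρ_w) = t (ρ_sed − ρ_w).
s = 3.25 km × (1.989 − 1.027) / (3.365 − 1.027) = 1.34 km.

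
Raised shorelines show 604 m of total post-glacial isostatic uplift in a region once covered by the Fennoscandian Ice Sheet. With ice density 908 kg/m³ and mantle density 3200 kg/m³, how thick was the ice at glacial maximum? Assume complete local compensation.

u = t ρ_ice/ρ_m → t = u ρ_m/ρ_ice = 604 m × 3200/908 = 2130 m.

2130 m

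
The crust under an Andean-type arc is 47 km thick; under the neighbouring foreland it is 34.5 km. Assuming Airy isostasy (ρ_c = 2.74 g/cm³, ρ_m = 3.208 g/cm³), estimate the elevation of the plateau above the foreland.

Excess crust Δ = 47 km − 34.5 km = 12.5 km, split between elevation h and root r with h + r = Δ.
Airy balance ρ_c h = (ρ_m − ρ_c) r gives r = h ρ_c/(ρ_m − ρ_c), so h (1 + ρ_c/(ρ_m − ρ_c)) = Δ, i.e. h = Δ (ρ_m − ρ_c)/ρ_m.
h = 12.5 km × 0.468/3.208 = 1.82 km.

1.82 km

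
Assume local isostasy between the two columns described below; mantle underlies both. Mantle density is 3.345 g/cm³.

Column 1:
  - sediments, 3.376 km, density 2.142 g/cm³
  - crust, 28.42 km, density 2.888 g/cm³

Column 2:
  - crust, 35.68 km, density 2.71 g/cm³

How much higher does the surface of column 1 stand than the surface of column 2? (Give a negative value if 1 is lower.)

−1.68 km

For any compensation level in the mantle, the mantle terms cancel and isostasy reduces to e = (Σt_1 − Σt_2) − (Σ(ρt)_1 − Σ(ρt)_2) / ρ_m.
Σt_1 = 31.796 km; Σt_2 = 35.68 km; Σ(ρt)_1 = 89.308352; Σ(ρt)_2 = 96.6928 (in km·g/cm³).
e = (31.796 − 35.68) − (89.308352 − 96.6928) / 3.345 = −1.68 km.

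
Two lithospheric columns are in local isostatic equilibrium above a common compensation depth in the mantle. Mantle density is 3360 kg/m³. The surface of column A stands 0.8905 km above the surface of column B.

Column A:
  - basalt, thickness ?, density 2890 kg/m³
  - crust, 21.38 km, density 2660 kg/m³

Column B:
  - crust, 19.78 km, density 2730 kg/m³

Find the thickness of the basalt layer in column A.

Take the compensation level at the base of the deeper column (depth z_c below the surface of column A) and equate Σ ρ_i t_i down to z_c; mantle fills any gap and the z_c terms cancel.
Column A: x×2890 + 21.38×2660 + (z_c − 21.38 − x)×3360
Column B: 0.8905×0 + 19.78×2730 + (z_c − 0.8905 − 19.78)×3360
The z_c×3360 term appears on both sides and cancels. Collect the known terms of each column as K = Σ(ρt)_known − 3360 × (depth of known layers): K_A = 56870.8 − 3360×21.38 = −14966; K_B = 53999.4 − 3360×(0.8905 + 19.78) = −15453.48.
Balance: K_A − x×(3360 − 2890) = K_B, so x = (K_A − K_B)/(3360 − 2890) = 487.48/470 = 1.04 km.

1.04 km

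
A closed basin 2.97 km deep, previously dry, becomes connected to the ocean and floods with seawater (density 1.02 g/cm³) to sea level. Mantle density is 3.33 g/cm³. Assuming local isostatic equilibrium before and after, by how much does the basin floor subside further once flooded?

1.31 km

After flooding the water column is d + s deep. Its weight must equal the weight of mantle displaced by the extra subsidence s: (d + s) ρ_w = s ρ_m.
s = d ρ_w / (ρ_m − ρ_w) = 2.97 km × 1.02/(3.33 − 1.02) = 1.31 km.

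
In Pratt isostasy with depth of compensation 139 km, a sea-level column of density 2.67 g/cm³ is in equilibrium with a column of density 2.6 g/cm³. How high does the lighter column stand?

3.74 km

ρ_ref D = ρ (D + h) → h = D (ρ_ref − ρ)/ρ.
h = 139 km × (2.67 − 2.6)/2.6 = 3.74 km.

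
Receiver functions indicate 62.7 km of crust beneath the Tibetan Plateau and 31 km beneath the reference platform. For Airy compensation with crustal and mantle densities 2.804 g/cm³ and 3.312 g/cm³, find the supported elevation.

Excess crust Δ = 62.7 km − 31 km = 31.7 km, split between elevation h and root r with h + r = Δ.
Airy balance ρ_c h = (ρ_m − ρ_c) r gives r = h ρ_c/(ρ_m − ρ_c), so h (1 + ρ_c/(ρ_m − ρ_c)) = Δ, i.e. h = Δ (ρ_m − ρ_c)/ρ_m.
h = 31.7 km × 0.508/3.312 = 4.86 km.

4.86 km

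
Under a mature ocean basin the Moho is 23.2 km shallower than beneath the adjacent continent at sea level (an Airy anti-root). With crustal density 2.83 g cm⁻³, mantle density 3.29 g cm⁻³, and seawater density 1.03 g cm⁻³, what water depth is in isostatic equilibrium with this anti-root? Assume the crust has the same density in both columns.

Replacing a thickness d of crust by seawater at the top must be balanced by replacing crust with mantle at the base: d (ρ_c − ρ_w) = a (ρ_m − ρ_c).
d = a (ρ_m − ρ_c)/(ρ_c − ρ_w) = 23.2 km × 0.46/1.8 = 5.93 km.

5.93 km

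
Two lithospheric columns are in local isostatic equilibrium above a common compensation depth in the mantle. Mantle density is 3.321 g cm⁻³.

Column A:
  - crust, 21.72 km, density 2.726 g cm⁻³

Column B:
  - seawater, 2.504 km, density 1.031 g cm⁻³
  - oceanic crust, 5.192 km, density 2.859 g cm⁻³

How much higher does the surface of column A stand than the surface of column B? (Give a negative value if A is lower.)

1.44 km

For any compensation level in the mantle, the mantle terms cancel and isostasy reduces to e = (Σt_A − Σt_B) − (Σ(ρt)_A − Σ(ρt)_B) / ρ_m.
Σt_A = 21.72 km; Σt_B = 7.696 km; Σ(ρt)_A = 59.20872; Σ(ρt)_B = 17.425552 (in km·g cm⁻³).
e = (21.72 − 7.696) − (59.20872 − 17.425552) / 3.321 = 1.44 km.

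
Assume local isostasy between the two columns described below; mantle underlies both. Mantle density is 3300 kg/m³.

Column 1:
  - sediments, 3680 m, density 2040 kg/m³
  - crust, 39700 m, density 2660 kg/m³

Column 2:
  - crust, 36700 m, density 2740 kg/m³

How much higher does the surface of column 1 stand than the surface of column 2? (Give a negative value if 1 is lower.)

For any compensation level in the mantle, the mantle terms cancel and isostasy reduces to e = (Σt_1 − Σt_2) − (Σ(ρt)_1 − Σ(ρt)_2) / ρ_m.
Σt_1 = 43380 m; Σt_2 = 36700 m; Σ(ρt)_1 = 113109200; Σ(ρt)_2 = 100558000 (in m·kg/m³).
e = (43380 − 36700) − (113109200 − 100558000) / 3300 = 2880 m.

2880 m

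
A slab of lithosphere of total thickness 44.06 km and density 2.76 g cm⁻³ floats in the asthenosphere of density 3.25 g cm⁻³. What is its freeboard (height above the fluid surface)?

Floating equilibrium: submerged depth d = t ρ_obj/ρ_fluid = 44.06 km × 2.76/3.25 = 37.42 km.
Freeboard = t − d = 44.06 km − 37.42 km = 6.64 km.

6.64 km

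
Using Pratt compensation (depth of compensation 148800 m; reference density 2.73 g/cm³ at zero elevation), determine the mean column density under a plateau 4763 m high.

2.65 g/cm³

Pratt balance: ρ_ref D = ρ (D + h).
ρ = ρ_ref D/(D + h) = 2.73 × 148800 m/(148800 m + 4763 m) = 2.65 g/cm³.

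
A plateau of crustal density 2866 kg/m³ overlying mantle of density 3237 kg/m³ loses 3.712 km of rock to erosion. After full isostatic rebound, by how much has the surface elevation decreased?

0.425 km

Rebound u = e ρ_c/ρ_m = 3.712 km × 2866/3237 = 3.287 km.
Net surface drop = e − u = 3.712 km − 3.287 km = e (ρ_m − ρ_c)/ρ_m = 0.425 km.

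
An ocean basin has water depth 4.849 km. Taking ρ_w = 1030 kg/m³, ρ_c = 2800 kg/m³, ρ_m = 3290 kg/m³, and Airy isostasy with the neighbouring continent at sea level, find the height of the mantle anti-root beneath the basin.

17.5 km

Balancing pressure at the compensation depth: replacing crust with seawater at the top is compensated by replacing crust with mantle at the base: d (ρ_c − ρ_w) = a (ρ_m − ρ_c).
a = d (ρ_c − ρ_w)/(ρ_m − ρ_c) = 4.849 km × 1770/490 = 17.5 km.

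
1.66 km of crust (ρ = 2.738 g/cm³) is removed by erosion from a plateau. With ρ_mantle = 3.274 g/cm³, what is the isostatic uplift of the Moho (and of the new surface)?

1.39 km

Unloading: uplift u = e ρ_c/ρ_m = 1.66 km × 2.738/3.274 = 1.39 km.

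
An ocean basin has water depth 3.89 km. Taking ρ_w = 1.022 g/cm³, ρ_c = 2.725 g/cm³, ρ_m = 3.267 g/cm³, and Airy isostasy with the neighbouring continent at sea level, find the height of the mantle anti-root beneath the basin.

By Archimedes' principle applied to the lithosphere: replacing crust with seawater at the top is compensated by replacing crust with mantle at the base: d (ρ_c − ρ_w) = a (ρ_m − ρ_c).
a = d (ρ_c − ρ_w)/(ρ_m − ρ_c) = 3.89 km × 1.703/0.542 = 12.2 km.

12.2 km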